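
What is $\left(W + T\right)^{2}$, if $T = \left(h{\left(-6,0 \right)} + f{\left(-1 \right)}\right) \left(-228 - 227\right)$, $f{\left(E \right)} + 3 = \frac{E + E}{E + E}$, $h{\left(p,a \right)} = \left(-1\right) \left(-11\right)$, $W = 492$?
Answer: $12981609$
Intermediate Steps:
$h{\left(p,a \right)} = 11$
$f{\left(E \right)} = -2$ ($f{\left(E \right)} = -3 + \frac{E + E}{E + E} = -3 + \frac{2 E}{2 E} = -3 + 2 E \frac{1}{2 E} = -3 + 1 = -2$)
$T = -4095$ ($T = \left(11 - 2\right) \left(-228 - 227\right) = 9 \left(-455\right) = -4095$)
$\left(W + T\right)^{2} = \left(492 - 4095\right)^{2} = \left(-3603\right)^{2} = 12981609$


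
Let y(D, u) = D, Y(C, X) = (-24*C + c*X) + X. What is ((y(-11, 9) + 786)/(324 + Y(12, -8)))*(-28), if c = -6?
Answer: -5425/19 ≈ -285.53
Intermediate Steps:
Y(C, X) = -24*C - 5*X (Y(C, X) = (-24*C - 6*X) + X = -24*C - 5*X)
((y(-11, 9) + 786)/(324 + Y(12, -8)))*(-28) = ((-11 + 786)/(324 + (-24*12 - 5*(-8))))*(-28) = (775/(324 + (-288 + 40)))*(-28) = (775/(324 - 248))*(-28) = (775/76)*(-28) = -5425/19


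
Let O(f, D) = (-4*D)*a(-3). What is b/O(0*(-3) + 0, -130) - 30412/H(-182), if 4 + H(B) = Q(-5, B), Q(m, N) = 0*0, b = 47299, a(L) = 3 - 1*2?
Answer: 4000859/520 ≈ 7694.0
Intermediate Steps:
a(L) = 1 (a(L) = 3 - 2 = 1)
O(f, D) = -4*D (O(f, D) = -4*D*1 = -4*D)
Q(m, N) = 0
H(B) = -4 (H(B) = -4 + 0 = -4)
b/O(0*(-3) + 0, -130) - 30412/H(-182) = 47299/((-4*(-130))) - 30412/(-4) = 47299/520 - 30412*(-¼) = 47299*(1/520) + 7603 = 47299/520 + 7603 = 4000859/520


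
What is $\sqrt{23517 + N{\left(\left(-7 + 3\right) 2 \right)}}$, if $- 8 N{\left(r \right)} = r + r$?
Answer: $\sqrt{23519} \approx 153.36$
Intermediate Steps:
$N{\left(r \right)} = - \frac{r}{4}$ ($N{\left(r \right)} = - \frac{r + r}{8} = - \frac{2 r}{8} = - \frac{r}{4}$)
$\sqrt{23517 + N{\left(\left(-7 + 3\right) 2 \right)}} = \sqrt{23517 - \frac{\left(-7 + 3\right) 2}{4}} = \sqrt{23517 - \frac{\left(-4\right) 2}{4}} = \sqrt{23517 - -2} = \sqrt{23517 + 2} = \sqrt{23519}$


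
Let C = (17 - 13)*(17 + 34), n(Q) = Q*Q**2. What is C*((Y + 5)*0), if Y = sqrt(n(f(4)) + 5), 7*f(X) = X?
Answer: 0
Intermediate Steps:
f(X) = X/7
n(Q) = Q**3
C = 204 (C = 4*51 = 204)
Y = sqrt(12453)/49 (Y = sqrt(((1/7)*4)**3 + 5) = sqrt((4/7)**3 + 5) = sqrt(64/343 + 5) = sqrt(1779/343) = sqrt(12453)/49 ≈ 2.2774)
C*((Y + 5)*0) = 204*((sqrt(12453)/49 + 5)*0) = 204*((5 + sqrt(12453)/49)*0) = 204*0 = 0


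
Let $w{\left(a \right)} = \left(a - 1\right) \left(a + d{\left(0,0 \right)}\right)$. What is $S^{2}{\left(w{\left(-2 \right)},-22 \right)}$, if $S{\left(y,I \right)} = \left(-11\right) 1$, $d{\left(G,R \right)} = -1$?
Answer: $121$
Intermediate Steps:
$w{\left(a \right)} = \left(-1 + a\right)^{2}$ ($w{\left(a \right)} = \left(a - 1\right) \left(a - 1\right) = \left(-1 + a\right) \left(-1 + a\right) = \left(-1 + a\right)^{2}$)
$S{\left(y,I \right)} = -11$
$S^{2}{\left(w{\left(-2 \right)},-22 \right)} = \left(-11\right)^{2} = 121$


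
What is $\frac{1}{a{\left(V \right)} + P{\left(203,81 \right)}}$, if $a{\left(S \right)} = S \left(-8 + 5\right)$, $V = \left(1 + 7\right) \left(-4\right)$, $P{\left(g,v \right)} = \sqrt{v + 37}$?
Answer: $\frac{48}{4549} - \frac{\sqrt{118}}{9098} \approx 0.0093578$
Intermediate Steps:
$P{\left(g,v \right)} = \sqrt{37 + v}$
$V = -32$ ($V = 8 \left(-4\right) = -32$)
$a{\left(S \right)} = - 3 S$ ($a{\left(S \right)} = S \left(-3\right) = - 3 S$)
$\frac{1}{a{\left(V \right)} + P{\left(203,81 \right)}} = \frac{1}{\left(-3\right) \left(-32\right) + \sqrt{37 + 81}} = \frac{1}{96 + \sqrt{118}}$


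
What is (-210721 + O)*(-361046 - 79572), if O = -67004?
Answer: 122370634050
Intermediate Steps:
(-210721 + O)*(-361046 - 79572) = (-210721 - 67004)*(-361046 - 79572) = -277725*(-440618) = 122370634050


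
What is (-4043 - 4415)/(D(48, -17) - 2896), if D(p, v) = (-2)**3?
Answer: 4229/1452 ≈ 2.9125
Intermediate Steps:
D(p, v) = -8
(-4043 - 4415)/(D(48, -17) - 2896) = (-4043 - 4415)/(-8 - 2896) = -8458/(-2904) = -8458*(-1/2904) = 4229/1452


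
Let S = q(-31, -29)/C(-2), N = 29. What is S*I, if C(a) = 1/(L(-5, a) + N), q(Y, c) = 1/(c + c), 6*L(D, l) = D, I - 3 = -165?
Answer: 4563/58 ≈ 78.672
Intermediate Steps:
I = -162 (I = 3 - 165 = -162)
L(D, l) = D/6
q(Y, c) = 1/(2*c)
C(a) = 6/169 (C(a) = 1/((⅙)*(-5) + 29) = 1/(-⅚ + 29) = 1/(169/6) = 6/169)
S = -169/348 (S = ((½)/(-29))/(6/169) = ((½)*(-1/29))*(169/6) = -1/58*169/6 = -169/348 ≈ -0.48563)
S*I = -169/348*(-162) = 4563/58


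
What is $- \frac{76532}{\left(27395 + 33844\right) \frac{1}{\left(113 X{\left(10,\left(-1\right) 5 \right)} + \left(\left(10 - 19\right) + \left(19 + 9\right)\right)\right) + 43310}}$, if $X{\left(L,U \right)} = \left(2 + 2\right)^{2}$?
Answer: $- \frac{3454424884}{61239} \approx -56409.0$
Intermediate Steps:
$X{\left(L,U \right)} = 16$ ($X{\left(L,U \right)} = 4^{2} = 16$)
$- \frac{76532}{\left(27395 + 33844\right) \frac{1}{\left(113 X{\left(10,\left(-1\right) 5 \right)} + \left(\left(10 - 19\right) + \left(19 + 9\right)\right)\right) + 43310}} = - \frac{76532}{\left(27395 + 33844\right) \frac{1}{\left(113 \cdot 16 + \left(\left(10 - 19\right) + \left(19 + 9\right)\right)\right) + 43310}} = - \frac{76532}{61239 \frac{1}{\left(1808 + \left(-9 + 28\right)\right) + 43310}} = - \frac{76532}{61239 \frac{1}{\left(1808 + 19\right) + 43310}} = - \frac{76532}{61239 \frac{1}{1827 + 43310}} = - \frac{76532}{61239 \cdot \frac{1}{45137}} = - \frac{76532}{\frac{61239}{45137}} = \left(-76532\right) \frac{45137}{61239} = - \frac{3454424884}{61239}$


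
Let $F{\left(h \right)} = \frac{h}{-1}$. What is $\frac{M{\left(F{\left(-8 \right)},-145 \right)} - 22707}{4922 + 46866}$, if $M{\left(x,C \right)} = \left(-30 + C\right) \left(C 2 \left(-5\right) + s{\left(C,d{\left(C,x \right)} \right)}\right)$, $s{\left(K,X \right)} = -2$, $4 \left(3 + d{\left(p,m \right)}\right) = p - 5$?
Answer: $- \frac{276107}{51788} \approx -5.3315$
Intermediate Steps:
$d{\left(p,m \right)} = - \frac{17}{4} + \frac{p}{4}$ ($d{\left(p,m \right)} = -3 + \frac{p - 5}{4} = -3 + \frac{-5 + p}{4} = -3 + \left(- \frac{5}{4} + \frac{p}{4}\right) = - \frac{17}{4} + \frac{p}{4}$)
$F{\left(h \right)} = - h$ ($F{\left(h \right)} = h \left(-1\right) = - h$)
$M{\left(x,C \right)} = \left(-30 + C\right) \left(-2 - 10 C\right)$ ($M{\left(x,C \right)} = \left(-30 + C\right) \left(C 2 \left(-5\right) - 2\right) = \left(-30 + C\right) \left(2 C \left(-5\right) - 2\right) = \left(-30 + C\right) \left(- 10 C - 2\right) = \left(-30 + C\right) \left(-2 - 10 C\right)$)
$\frac{M{\left(F{\left(-8 \right)},-145 \right)} - 22707}{4922 + 46866} = \frac{\left(60 - 10 \left(-145\right)^{2} + 298 \left(-145\right)\right) - 22707}{4922 + 46866} = \frac{\left(60 - 210250 - 43210\right) - 22707}{51788} = \left(\left(60 - 210250 - 43210\right) - 22707\right) \frac{1}{51788} = \left(-253400 - 22707\right) \frac{1}{51788} = \left(-276107\right) \frac{1}{51788} = - \frac{276107}{51788}$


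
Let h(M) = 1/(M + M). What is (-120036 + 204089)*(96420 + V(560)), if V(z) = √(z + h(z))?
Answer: 8104390260 + 252159*√4878230/280 ≈ 8.1064e+9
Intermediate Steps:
h(M) = 1/(2*M)
V(z) = √(z + 1/(2*z))
(-120036 + 204089)*(96420 + V(560)) = (-120036 + 204089)*(96420 + √(2/560 + 4*560)/2) = 84053*(96420 + √(2*(1/560) + 2240)/2) = 84053*(96420 + √(1/280 + 2240)/2) = 84053*(96420 + √(627201/280)/2) = 84053*(96420 + (3*√4878230/140)/2) = 84053*(96420 + 3*√4878230/280) = 8104390260 + 252159*√4878230/280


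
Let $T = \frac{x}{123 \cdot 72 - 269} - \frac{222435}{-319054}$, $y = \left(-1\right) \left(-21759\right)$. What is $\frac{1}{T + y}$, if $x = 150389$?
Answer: $\frac{2739716698}{59663387893133} \approx 4.592 \cdot 10^{-5}$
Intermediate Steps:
$y = 21759$
$T = \frac{49892261351}{2739716698}$ ($T = \frac{150389}{123 \cdot 72 - 269} - \frac{222435}{-319054} = \frac{150389}{8856 - 269} - - \frac{222435}{319054} = \frac{150389}{8587} + \frac{222435}{319054} = \frac{49892261351}{2739716698} \approx 18.211$)
$\frac{1}{T + y} = \frac{1}{\frac{49892261351}{2739716698} + 21759} = \frac{1}{\frac{59663387893133}{2739716698}} = \frac{2739716698}{59663387893133}$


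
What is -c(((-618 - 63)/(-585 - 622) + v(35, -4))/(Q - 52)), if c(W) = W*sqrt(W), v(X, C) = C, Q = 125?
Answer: 4147*I*sqrt(365396317)/7763548321 ≈ 0.010211*I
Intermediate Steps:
c(W) = W**(3/2)
-c(((-618 - 63)/(-585 - 622) + v(35, -4))/(Q - 52)) = -(((-618 - 63)/(-585 - 622) - 4)/(125 - 52))**(3/2) = -((-681/(-1207) - 4)/73)**(3/2) = -((-681*(-1/1207) - 4)*(1/73))**(3/2) = -((681/1207 - 4)*(1/73))**(3/2) = -(-4147/1207*1/73)**(3/2) = -(-4147/88111)**(3/2) = -(-4147)*I*sqrt(365396317)/7763548321 = 4147*I*sqrt(365396317)/7763548321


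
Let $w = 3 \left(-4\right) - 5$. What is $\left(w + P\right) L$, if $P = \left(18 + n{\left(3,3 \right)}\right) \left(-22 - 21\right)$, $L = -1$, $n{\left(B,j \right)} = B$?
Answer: $920$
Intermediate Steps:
$P = -903$ ($P = \left(18 + 3\right) \left(-22 - 21\right) = 21 \left(-43\right) = -903$)
$w = -17$ ($w = -12 - 5 = -17$)
$\left(w + P\right) L = \left(-17 - 903\right) \left(-1\right) = \left(-920\right) \left(-1\right) = 920$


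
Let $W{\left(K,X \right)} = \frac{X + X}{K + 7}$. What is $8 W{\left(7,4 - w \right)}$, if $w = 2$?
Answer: $\frac{16}{7} \approx 2.2857$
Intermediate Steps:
$W{\left(K,X \right)} = \frac{2 X}{7 + K}$
$8 W{\left(7,4 - w \right)} = 8 \frac{2 \left(4 - 2\right)}{7 + 7} = 8 \frac{2 \left(4 - 2\right)}{14} = 8 \cdot 2 \cdot 2 \cdot \frac{1}{14} = 8 \cdot \frac{2}{7} = \frac{16}{7}$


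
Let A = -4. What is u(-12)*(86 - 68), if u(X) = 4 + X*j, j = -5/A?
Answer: -198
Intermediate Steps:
j = 5/4 (j = -5/(-4) = -5*(-¼) = 5/4 ≈ 1.2500)
u(X) = 4 + 5*X/4 (u(X) = 4 + X*(5/4) = 4 + 5*X/4)
u(-12)*(86 - 68) = (4 + (5/4)*(-12))*(86 - 68) = (4 - 15)*18 = -11*18 = -198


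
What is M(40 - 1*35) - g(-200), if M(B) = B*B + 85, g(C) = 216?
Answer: -106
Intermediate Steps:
M(B) = 85 + B² (M(B) = B² + 85 = 85 + B²)
M(40 - 1*35) - g(-200) = (85 + (40 - 1*35)²) - 1*216 = (85 + (40 - 35)²) - 216 = (85 + 5²) - 216 = (85 + 25) - 216 = 110 - 216 = -106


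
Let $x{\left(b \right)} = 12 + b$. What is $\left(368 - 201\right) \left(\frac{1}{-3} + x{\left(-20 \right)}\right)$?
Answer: $- \frac{4175}{3} \approx -1391.7$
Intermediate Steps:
$\left(368 - 201\right) \left(\frac{1}{-3} + x{\left(-20 \right)}\right) = \left(368 - 201\right) \left(\frac{1}{-3} + \left(12 - 20\right)\right) = 167 \left(- \frac{1}{3} - 8\right) = 167 \left(- \frac{25}{3}\right) = - \frac{4175}{3}$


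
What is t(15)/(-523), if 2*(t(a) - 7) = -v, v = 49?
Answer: 35/1046 ≈ 0.033461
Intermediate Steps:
t(a) = -35/2 (t(a) = 7 + (-1*49)/2 = 7 + (1/2)*(-49) = 7 - 49/2 = -35/2)
t(15)/(-523) = -35/2/(-523) = -35/2*(-1/523) = 35/1046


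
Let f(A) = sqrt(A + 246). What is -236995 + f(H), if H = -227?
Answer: -236995 + sqrt(19) ≈ -2.3699e+5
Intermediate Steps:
f(A) = sqrt(246 + A)
-236995 + f(H) = -236995 + sqrt(246 - 227) = -236995 + sqrt(19)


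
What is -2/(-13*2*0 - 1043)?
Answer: 2/1043 ≈ 0.0019175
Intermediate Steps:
-2/(-13*2*0 - 1043) = -2/(-26*0 - 1043) = -2/(0 - 1043) = -2/(-1043) = -1/1043*(-2) = 2/1043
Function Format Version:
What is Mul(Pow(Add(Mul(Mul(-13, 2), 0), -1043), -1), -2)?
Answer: Rational(2, 1043) ≈ 0.0019175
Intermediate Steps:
Mul(Pow(Add(Mul(Mul(-13, 2), 0), -1043), -1), -2) = Mul(Pow(Add(Mul(-26, 0), -1043), -1), -2) = Mul(Pow(Add(0, -1043), -1), -2) = Mul(Pow(-1043, -1), -2) = Mul(Rational(-1, 1043), -2) = Rational(2, 1043)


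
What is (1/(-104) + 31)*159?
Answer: 512457/104 ≈ 4927.5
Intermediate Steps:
(1/(-104) + 31)*159 = (-1/104 + 31)*159 = (3223/104)*159 = 512457/104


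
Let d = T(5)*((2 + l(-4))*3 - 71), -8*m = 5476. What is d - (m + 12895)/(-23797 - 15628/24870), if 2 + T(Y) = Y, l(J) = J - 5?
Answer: -163046101833/591847018 ≈ -275.49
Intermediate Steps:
l(J) = -5 + J
T(Y) = -2 + Y
m = -1369/2 (m = -1/8*5476 = -1369/2 ≈ -684.50)
d = -276 (d = (-2 + 5)*((2 + (-5 - 4))*3 - 71) = 3*((2 - 9)*3 - 71) = 3*(-7*3 - 71) = 3*(-21 - 71) = 3*(-92) = -276)
d - (m + 12895)/(-23797 - 15628/24870) = -276 - (-1369/2 + 12895)/(-23797 - 15628/24870) = -276 - 24421/(2*(-23797 - 15628*1/24870)) = -276 - 24421/(2*(-23797 - 7814/12435)) = -276 - 24421/(2*(-295923509/12435)) = -276 - 24421*(-12435)/(2*295923509) = -276 - 1*(-303675135/591847018) = -276 + 303675135/591847018 = -163046101833/591847018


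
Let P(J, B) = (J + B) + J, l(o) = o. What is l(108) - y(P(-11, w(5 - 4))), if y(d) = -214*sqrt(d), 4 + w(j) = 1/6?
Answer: 108 + 107*I*sqrt(930)/3 ≈ 108.0 + 1087.7*I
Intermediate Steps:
w(j) = -23/6 (w(j) = -4 + 1/6 = -23/6)
P(J, B) = B + 2*J (P(J, B) = (B + J) + J = B + 2*J)
l(108) - y(P(-11, w(5 - 4))) = 108 - (-214)*sqrt(-23/6 + 2*(-11)) = 108 - (-214)*sqrt(-23/6 - 22) = 108 - (-214)*sqrt(-155/6) = 108 - (-214)*I*sqrt(930)/6 = 108 - (-107)*I*sqrt(930)/3 = 108 + 107*I*sqrt(930)/3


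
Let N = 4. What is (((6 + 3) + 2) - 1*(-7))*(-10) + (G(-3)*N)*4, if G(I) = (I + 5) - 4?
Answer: -212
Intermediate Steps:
G(I) = 1 + I (G(I) = (5 + I) - 4 = 1 + I)
(((6 + 3) + 2) - 1*(-7))*(-10) + (G(-3)*N)*4 = (((6 + 3) + 2) - 1*(-7))*(-10) + ((1 - 3)*4)*4 = ((9 + 2) + 7)*(-10) - 2*4*4 = (11 + 7)*(-10) - 8*4 = 18*(-10) - 32 = -180 - 32 = -212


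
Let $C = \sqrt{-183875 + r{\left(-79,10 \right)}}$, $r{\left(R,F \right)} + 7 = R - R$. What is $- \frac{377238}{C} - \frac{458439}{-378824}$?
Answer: $\frac{458439}{378824} + \frac{62873 i \sqrt{183882}}{30647} \approx 1.2102 + 879.72 i$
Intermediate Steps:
$r{\left(R,F \right)} = -7$ ($r{\left(R,F \right)} = -7 + \left(R - R\right) = -7 + 0 = -7$)
$C = i \sqrt{183882}$ ($C = \sqrt{-183875 - 7} = \sqrt{-183882} = i \sqrt{183882} \approx 428.81 i$)
$- \frac{377238}{C} - \frac{458439}{-378824} = - \frac{377238}{i \sqrt{183882}} - \frac{458439}{-378824} = - 377238 \left(- \frac{i \sqrt{183882}}{183882}\right) - - \frac{458439}{378824} = \frac{62873 i \sqrt{183882}}{30647} + \frac{458439}{378824} = \frac{458439}{378824} + \frac{62873 i \sqrt{183882}}{30647}$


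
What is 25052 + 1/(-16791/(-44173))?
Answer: 420692305/16791 ≈ 25055.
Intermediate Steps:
25052 + 1/(-16791/(-44173)) = 25052 + 1/(-16791*(-1/44173)) = 25052 + 1/(16791/44173) = 25052 + 44173/16791 = 420692305/16791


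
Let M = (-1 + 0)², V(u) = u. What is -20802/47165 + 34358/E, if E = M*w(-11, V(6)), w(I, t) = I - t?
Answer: -1620848704/801805 ≈ -2021.5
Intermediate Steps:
M = 1 (M = (-1)² = 1)
E = -17 (E = 1*(-11 - 1*6) = 1*(-11 - 6) = 1*(-17) = -17)
-20802/47165 + 34358/E = -20802/47165 + 34358/(-17) = -20802*1/47165 + 34358*(-1/17) = -20802/47165 - 34358/17 = -1620848704/801805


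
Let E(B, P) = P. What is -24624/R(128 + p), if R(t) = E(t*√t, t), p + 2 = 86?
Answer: -6156/53 ≈ -116.15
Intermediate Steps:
p = 84 (p = -2 + 86 = 84)
R(t) = t
-24624/R(128 + p) = -24624/(128 + 84) = -24624/212 = -24624*1/212 = -6156/53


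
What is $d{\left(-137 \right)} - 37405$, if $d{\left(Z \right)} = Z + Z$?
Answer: $-37679$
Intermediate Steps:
$d{\left(Z \right)} = 2 Z$
$d{\left(-137 \right)} - 37405 = 2 \left(-137\right) - 37405 = -274 - 37405 = -37679$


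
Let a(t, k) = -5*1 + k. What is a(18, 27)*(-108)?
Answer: -2376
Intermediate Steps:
a(t, k) = -5 + k
a(18, 27)*(-108) = (-5 + 27)*(-108) = 22*(-108) = -2376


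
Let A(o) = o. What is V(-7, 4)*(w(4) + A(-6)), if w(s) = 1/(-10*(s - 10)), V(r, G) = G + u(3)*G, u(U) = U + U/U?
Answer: -359/3 ≈ -119.67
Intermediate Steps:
u(U) = 1 + U (u(U) = U + 1 = 1 + U)
V(r, G) = 5*G (V(r, G) = G + (1 + 3)*G = G + 4*G = 5*G)
w(s) = 1/(100 - 10*s) (w(s) = 1/(-10*(-10 + s)) = 1/(100 - 10*s))
V(-7, 4)*(w(4) + A(-6)) = (5*4)*(-1/(-100 + 10*4) - 6) = 20*(-1/(-100 + 40) - 6) = 20*(-1/(-60) - 6) = 20*(-1*(-1/60) - 6) = 20*(1/60 - 6) = 20*(-359/60) = -359/3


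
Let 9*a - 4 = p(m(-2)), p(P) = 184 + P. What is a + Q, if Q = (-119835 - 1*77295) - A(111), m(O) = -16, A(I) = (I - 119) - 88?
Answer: -1773134/9 ≈ -1.9702e+5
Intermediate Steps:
A(I) = -207 + I (A(I) = (-119 + I) - 88 = -207 + I)
Q = -197034 (Q = (-119835 - 1*77295) - (-207 + 111) = (-119835 - 77295) - 1*(-96) = -197130 + 96 = -197034)
a = 172/9 (a = 4/9 + (184 - 16)/9 = 4/9 + (1/9)*168 = 4/9 + 56/3 = 172/9 ≈ 19.111)
a + Q = 172/9 - 197034 = -1773134/9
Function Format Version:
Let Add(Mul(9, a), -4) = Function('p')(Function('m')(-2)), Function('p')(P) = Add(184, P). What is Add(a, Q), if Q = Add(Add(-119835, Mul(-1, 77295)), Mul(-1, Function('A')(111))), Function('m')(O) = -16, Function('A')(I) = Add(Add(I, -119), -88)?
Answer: Rational(-1773134, 9) ≈ -1.9702e+5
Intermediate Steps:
Function('A')(I) = Add(-207, I) (Function('A')(I) = Add(Add(-119, I), -88) = Add(-207, I))
Q = -197034 (Q = Add(Add(-119835, Mul(-1, 77295)), Mul(-1, Add(-207, 111))) = Add(Add(-119835, -77295), Mul(-1, -96)) = Add(-197130, 96) = -197034)
a = Rational(172, 9) (a = Add(Rational(4, 9), Mul(Rational(1, 9), Add(184, -16))) = Add(Rational(4, 9), Mul(Rational(1, 9), 168)) = Add(Rational(4, 9), Rational(56, 3)) = Rational(172, 9) ≈ 19.111)
Add(a, Q) = Add(Rational(172, 9), -197034) = Rational(-1773134, 9)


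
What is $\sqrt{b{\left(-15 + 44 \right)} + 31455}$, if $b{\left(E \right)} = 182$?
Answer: $\sqrt{31637} \approx 177.87$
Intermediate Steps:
$\sqrt{b{\left(-15 + 44 \right)} + 31455} = \sqrt{182 + 31455} = \sqrt{31637}$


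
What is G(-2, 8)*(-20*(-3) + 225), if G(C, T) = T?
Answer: 2280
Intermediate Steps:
G(-2, 8)*(-20*(-3) + 225) = 8*(-20*(-3) + 225) = 8*(60 + 225) = 8*285 = 2280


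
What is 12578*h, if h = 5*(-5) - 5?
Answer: -377340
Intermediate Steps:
h = -30 (h = -25 - 5 = -30)
12578*h = 12578*(-30) = -377340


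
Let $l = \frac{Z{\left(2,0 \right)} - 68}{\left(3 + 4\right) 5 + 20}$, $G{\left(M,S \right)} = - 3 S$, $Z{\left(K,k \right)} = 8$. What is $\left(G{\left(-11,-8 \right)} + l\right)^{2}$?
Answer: $\frac{63504}{121} \approx 524.83$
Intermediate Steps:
$l = - \frac{12}{11}$ ($l = \frac{8 - 68}{\left(3 + 4\right) 5 + 20} = - \frac{60}{7 \cdot 5 + 20} = - \frac{60}{35 + 20} = - \frac{60}{55} = \left(-60\right) \frac{1}{55} = - \frac{12}{11} \approx -1.0909$)
$\left(G{\left(-11,-8 \right)} + l\right)^{2} = \left(\left(-3\right) \left(-8\right) - \frac{12}{11}\right)^{2} = \left(24 - \frac{12}{11}\right)^{2} = \left(\frac{252}{11}\right)^{2} = \frac{63504}{121}$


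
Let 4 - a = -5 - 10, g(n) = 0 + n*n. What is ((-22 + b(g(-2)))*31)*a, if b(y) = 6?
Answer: -9424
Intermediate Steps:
g(n) = n² (g(n) = 0 + n² = n²)
a = 19 (a = 4 - (-5 - 10) = 4 - 1*(-15) = 4 + 15 = 19)
((-22 + b(g(-2)))*31)*a = ((-22 + 6)*31)*19 = -16*31*19 = -496*19 = -9424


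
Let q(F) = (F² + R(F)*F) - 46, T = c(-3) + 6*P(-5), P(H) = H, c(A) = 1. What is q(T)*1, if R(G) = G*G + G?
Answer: -22753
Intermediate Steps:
R(G) = G + G² (R(G) = G² + G = G + G²)
T = -29 (T = 1 + 6*(-5) = 1 - 30 = -29)
q(F) = -46 + F² + F²*(1 + F) (q(F) = (F² + (F*(1 + F))*F) - 46 = (F² + F²*(1 + F)) - 46 = -46 + F² + F²*(1 + F))
q(T)*1 = (-46 + (-29)³ + 2*(-29)²)*1 = (-46 - 24389 + 2*841)*1 = (-46 - 24389 + 1682)*1 = -22753*1 = -22753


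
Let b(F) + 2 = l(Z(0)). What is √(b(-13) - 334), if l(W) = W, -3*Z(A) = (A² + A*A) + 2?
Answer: I*√3030/3 ≈ 18.348*I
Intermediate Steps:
Z(A) = -⅔ - 2*A²/3 (Z(A) = -((A² + A*A) + 2)/3 = -((A² + A²) + 2)/3 = -(2*A² + 2)/3 = -(2 + 2*A²)/3 = -⅔ - 2*A²/3)
b(F) = -8/3 (b(F) = -2 + (-⅔ - ⅔*0²) = -2 + (-⅔ - ⅔*0) = -2 + (-⅔ + 0) = -2 - ⅔ = -8/3)
√(b(-13) - 334) = √(-8/3 - 334) = √(-1010/3) = I*√3030/3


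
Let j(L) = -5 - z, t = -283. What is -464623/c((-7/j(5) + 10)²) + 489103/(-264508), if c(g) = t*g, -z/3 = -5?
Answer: 1879461157613/139456288332 ≈ 13.477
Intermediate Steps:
z = 15 (z = -3*(-5) = 15)
j(L) = -20 (j(L) = -5 - 1*15 = -5 - 15 = -20)
c(g) = -283*g
-464623/c((-7/j(5) + 10)²) + 489103/(-264508) = -464623*(-1/(283*(-7/(-20) + 10)²)) + 489103/(-264508) = -464623*(-1/(283*(-7*(-1/20) + 10)²)) + 489103*(-1/264508) = -464623*(-1/(283*(7/20 + 10)²)) - 489103/264508 = -464623/((-283*(207/20)²)) - 489103/264508 = -464623/((-283*42849/400)) - 489103/264508 = -464623/(-12126267/400) - 489103/264508 = -464623*(-400/12126267) - 489103/264508 = 8080400/527229 - 489103/264508 = 1879461157613/139456288332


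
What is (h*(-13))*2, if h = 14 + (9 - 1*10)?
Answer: -338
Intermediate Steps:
h = 13 (h = 14 + (9 - 10) = 14 - 1 = 13)
(h*(-13))*2 = (13*(-13))*2 = -169*2 = -338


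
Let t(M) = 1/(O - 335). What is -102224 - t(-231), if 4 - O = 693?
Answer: -104677375/1024 ≈ -1.0222e+5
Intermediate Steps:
O = -689 (O = 4 - 1*693 = 4 - 693 = -689)
t(M) = -1/1024 (t(M) = 1/(-689 - 335) = 1/(-1024) = -1/1024)
-102224 - t(-231) = -102224 - 1*(-1/1024) = -102224 + 1/1024 = -104677375/1024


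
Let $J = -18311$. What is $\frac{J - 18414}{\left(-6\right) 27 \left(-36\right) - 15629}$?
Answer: $\frac{36725}{9797} \approx 3.7486$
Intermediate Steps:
$\frac{J - 18414}{\left(-6\right) 27 \left(-36\right) - 15629} = \frac{-18311 - 18414}{\left(-6\right) 27 \left(-36\right) - 15629} = - \frac{36725}{\left(-162\right) \left(-36\right) - 15629} = - \frac{36725}{5832 - 15629} = - \frac{36725}{-9797} = \left(-36725\right) \left(- \frac{1}{9797}\right) = \frac{36725}{9797}$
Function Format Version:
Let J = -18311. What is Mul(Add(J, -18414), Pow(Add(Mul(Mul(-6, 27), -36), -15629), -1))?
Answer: Rational(36725, 9797) ≈ 3.7486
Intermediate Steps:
Mul(Add(J, -18414), Pow(Add(Mul(Mul(-6, 27), -36), -15629), -1)) = Mul(Add(-18311, -18414), Pow(Add(Mul(Mul(-6, 27), -36), -15629), -1)) = Mul(-36725, Pow(Add(Mul(-162, -36), -15629), -1)) = Mul(-36725, Pow(Add(5832, -15629), -1)) = Mul(-36725, Pow(-9797, -1)) = Mul(-36725, Rational(-1, 9797)) = Rational(36725, 9797)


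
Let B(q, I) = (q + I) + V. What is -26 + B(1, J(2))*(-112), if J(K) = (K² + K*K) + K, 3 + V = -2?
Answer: -698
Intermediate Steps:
V = -5 (V = -3 - 2 = -5)
J(K) = K + 2*K² (J(K) = (K² + K²) + K = 2*K² + K = K + 2*K²)
B(q, I) = -5 + I + q (B(q, I) = (q + I) - 5 = (I + q) - 5 = -5 + I + q)
-26 + B(1, J(2))*(-112) = -26 + (-5 + 2*(1 + 2*2) + 1)*(-112) = -26 + (-5 + 2*(1 + 4) + 1)*(-112) = -26 + (-5 + 2*5 + 1)*(-112) = -26 + (-5 + 10 + 1)*(-112) = -26 + 6*(-112) = -26 - 672 = -698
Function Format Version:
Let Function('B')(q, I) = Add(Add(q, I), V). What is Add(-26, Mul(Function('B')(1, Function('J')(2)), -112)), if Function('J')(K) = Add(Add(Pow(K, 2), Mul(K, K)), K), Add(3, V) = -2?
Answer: -698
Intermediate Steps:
V = -5 (V = Add(-3, -2) = -5)
Function('J')(K) = Add(K, Mul(2, Pow(K, 2))) (Function('J')(K) = Add(Add(Pow(K, 2), Pow(K, 2)), K) = Add(Mul(2, Pow(K, 2)), K) = Add(K, Mul(2, Pow(K, 2))))
Function('B')(q, I) = Add(-5, I, q) (Function('B')(q, I) = Add(Add(q, I), -5) = Add(Add(I, q), -5) = Add(-5, I, q))
Add(-26, Mul(Function('B')(1, Function('J')(2)), -112)) = Add(-26, Mul(Add(-5, Mul(2, Add(1, Mul(2, 2))), 1), -112)) = Add(-26, Mul(Add(-5, Mul(2, Add(1, 4)), 1), -112)) = Add(-26, Mul(Add(-5, Mul(2, 5), 1), -112)) = Add(-26, Mul(Add(-5, 10, 1), -112)) = Add(-26, Mul(6, -112)) = Add(-26, -672) = -698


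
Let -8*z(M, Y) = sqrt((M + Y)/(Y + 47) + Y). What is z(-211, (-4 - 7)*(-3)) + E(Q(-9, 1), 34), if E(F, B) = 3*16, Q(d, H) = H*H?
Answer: 48 - sqrt(12310)/160 ≈ 47.307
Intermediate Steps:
Q(d, H) = H**2
E(F, B) = 48
z(M, Y) = -sqrt(Y + (M + Y)/(47 + Y))/8 (z(M, Y) = -sqrt((M + Y)/(Y + 47) + Y)/8 = -sqrt((M + Y)/(47 + Y) + Y)/8 = -sqrt(Y + (M + Y)/(47 + Y))/8)
z(-211, (-4 - 7)*(-3)) + E(Q(-9, 1), 34) = -sqrt(-211 + (-4 - 7)*(-3) + ((-4 - 7)*(-3))*(47 + (-4 - 7)*(-3)))/sqrt(47 + (-4 - 7)*(-3))/8 + 48 = -sqrt(-211 - 11*(-3) + (-11*(-3))*(47 - 11*(-3)))/sqrt(47 - 11*(-3))/8 + 48 = -sqrt(-211 + 33 + 33*(47 + 33))/sqrt(47 + 33)/8 + 48 = -sqrt(5)*sqrt(-211 + 33 + 33*80)/20/8 + 48 = -sqrt(5)*sqrt(-211 + 33 + 2640)/20/8 + 48 = -sqrt(12310)/20/8 + 48 = -sqrt(12310)/160 + 48 = 48 - sqrt(12310)/160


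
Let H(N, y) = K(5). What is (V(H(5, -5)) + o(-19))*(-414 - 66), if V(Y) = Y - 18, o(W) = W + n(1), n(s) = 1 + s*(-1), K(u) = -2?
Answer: 18720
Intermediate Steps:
n(s) = 1 - s
o(W) = W (o(W) = W + (1 - 1*1) = W + (1 - 1) = W + 0 = W)
H(N, y) = -2
V(Y) = -18 + Y
(V(H(5, -5)) + o(-19))*(-414 - 66) = ((-18 - 2) - 19)*(-414 - 66) = (-20 - 19)*(-480) = -39*(-480) = 18720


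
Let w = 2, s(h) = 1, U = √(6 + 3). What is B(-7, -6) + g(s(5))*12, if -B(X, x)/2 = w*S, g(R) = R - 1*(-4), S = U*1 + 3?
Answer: 36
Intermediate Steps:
U = 3 (U = √9 = 3)
S = 6 (S = 3*1 + 3 = 3 + 3 = 6)
g(R) = 4 + R (g(R) = R + 4 = 4 + R)
B(X, x) = -24 (B(X, x) = -4*6 = -2*12 = -24)
B(-7, -6) + g(s(5))*12 = -24 + (4 + 1)*12 = -24 + 5*12 = -24 + 60 = 36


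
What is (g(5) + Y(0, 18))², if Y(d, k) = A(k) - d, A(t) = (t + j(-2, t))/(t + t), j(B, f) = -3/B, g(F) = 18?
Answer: 198025/576 ≈ 343.79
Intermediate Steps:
A(t) = (3/2 + t)/(2*t) (A(t) = (t - 3/(-2))/(t + t) = (t - 3*(-½))/((2*t)) = (t + 3/2)*(1/(2*t)) = (3/2 + t)*(1/(2*t)) = (3/2 + t)/(2*t))
Y(d, k) = -d + (3 + 2*k)/(4*k) (Y(d, k) = (3 + 2*k)/(4*k) - d = -d + (3 + 2*k)/(4*k))
(g(5) + Y(0, 18))² = (18 + (½ - 1*0 + (¾)/18))² = (18 + (½ + 0 + (¾)*(1/18)))² = (18 + (½ + 0 + 1/24))² = (18 + 13/24)² = (445/24)² = 198025/576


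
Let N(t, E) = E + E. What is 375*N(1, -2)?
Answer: -1500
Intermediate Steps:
N(t, E) = 2*E
375*N(1, -2) = 375*(2*(-2)) = 375*(-4) = -1500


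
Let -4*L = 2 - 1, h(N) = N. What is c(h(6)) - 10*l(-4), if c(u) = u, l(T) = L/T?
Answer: 43/8 ≈ 5.3750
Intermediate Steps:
L = -1/4 (L = -(2 - 1)/4 = -1/4*1 = -1/4 ≈ -0.25000)
l(T) = -1/(4*T)
c(h(6)) - 10*l(-4) = 6 - (-5)/(2*(-4)) = 6 - (-5)*(-1)/(2*4) = 6 - 10*1/16 = 6 - 5/8 = 43/8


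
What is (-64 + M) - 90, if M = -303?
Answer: -457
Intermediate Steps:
(-64 + M) - 90 = (-64 - 303) - 90 = -367 - 90 = -457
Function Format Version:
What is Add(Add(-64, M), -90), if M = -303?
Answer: -457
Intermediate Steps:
Add(Add(-64, M), -90) = Add(Add(-64, -303), -90) = Add(-367, -90) = -457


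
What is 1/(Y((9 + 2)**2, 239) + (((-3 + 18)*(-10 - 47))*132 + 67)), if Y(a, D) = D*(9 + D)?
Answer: -1/53521 ≈ -1.8684e-5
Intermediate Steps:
1/(Y((9 + 2)**2, 239) + (((-3 + 18)*(-10 - 47))*132 + 67)) = 1/(239*(9 + 239) + (((-3 + 18)*(-10 - 47))*132 + 67)) = 1/(239*248 + ((15*(-57))*132 + 67)) = 1/(59272 + (-855*132 + 67)) = 1/(59272 + (-112860 + 67)) = 1/(59272 - 112793) = 1/(-53521) = -1/53521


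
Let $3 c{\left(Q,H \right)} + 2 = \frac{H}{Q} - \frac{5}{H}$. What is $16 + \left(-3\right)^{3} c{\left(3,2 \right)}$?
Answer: $\frac{101}{2} \approx 50.5$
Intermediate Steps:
$c{\left(Q,H \right)} = - \frac{2}{3} - \frac{5}{3 H} + \frac{H}{3 Q}$ ($c{\left(Q,H \right)} = - \frac{2}{3} + \frac{\frac{H}{Q} - \frac{5}{H}}{3} = - \frac{2}{3} + \frac{- \frac{5}{H} + \frac{H}{Q}}{3} = - \frac{2}{3} + \left(- \frac{5}{3 H} + \frac{H}{3 Q}\right) = - \frac{2}{3} - \frac{5}{3 H} + \frac{H}{3 Q}$)
$16 + \left(-3\right)^{3} c{\left(3,2 \right)} = 16 + \left(-3\right)^{3} \left(- \frac{2}{3} - \frac{5}{3 \cdot 2} + \frac{1}{3} \cdot 2 \cdot \frac{1}{3}\right) = 16 - 27 \left(- \frac{2}{3} - \frac{5}{6} + \frac{1}{3} \cdot 2 \cdot \frac{1}{3}\right) = 16 - 27 \left(- \frac{2}{3} - \frac{5}{6} + \frac{2}{9}\right) = 16 - - \frac{69}{2} = 16 + \frac{69}{2} = \frac{101}{2}$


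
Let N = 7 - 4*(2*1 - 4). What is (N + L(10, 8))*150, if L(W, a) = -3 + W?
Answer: 3300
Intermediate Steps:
N = 15 (N = 7 - 4*(2 - 4) = 7 - 4*(-2) = 7 + 8 = 15)
(N + L(10, 8))*150 = (15 + (-3 + 10))*150 = (15 + 7)*150 = 22*150 = 3300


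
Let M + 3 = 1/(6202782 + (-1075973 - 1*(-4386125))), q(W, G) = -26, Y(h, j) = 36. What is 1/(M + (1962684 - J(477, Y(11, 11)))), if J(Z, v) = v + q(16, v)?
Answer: 9512934/18670759686715 ≈ 5.0951e-7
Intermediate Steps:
J(Z, v) = -26 + v (J(Z, v) = v - 26 = -26 + v)
M = -28538801/9512934 (M = -3 + 1/(6202782 + (-1075973 - 1*(-4386125))) = -3 + 1/(6202782 + (-1075973 + 4386125)) = -3 + 1/(6202782 + 3310152) = -3 + 1/9512934 = -28538801/9512934 ≈ -3.0000)
1/(M + (1962684 - J(477, Y(11, 11)))) = 1/(-28538801/9512934 + (1962684 - (-26 + 36))) = 1/(-28538801/9512934 + (1962684 - 1*10)) = 1/(-28538801/9512934 + (1962684 - 10)) = 1/(-28538801/9512934 + 1962674) = 1/(18670759686715/9512934) = 9512934/18670759686715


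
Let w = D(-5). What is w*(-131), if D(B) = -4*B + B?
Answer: -1965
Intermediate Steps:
D(B) = -3*B
w = 15 (w = -3*(-5) = 15)
w*(-131) = 15*(-131) = -1965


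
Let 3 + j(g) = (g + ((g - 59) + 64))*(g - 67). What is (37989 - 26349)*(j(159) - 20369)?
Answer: 108764160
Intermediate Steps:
j(g) = -3 + (-67 + g)*(5 + 2*g) (j(g) = -3 + (g + ((g - 59) + 64))*(g - 67) = -3 + (g + ((-59 + g) + 64))*(-67 + g) = -3 + (g + (5 + g))*(-67 + g) = -3 + (5 + 2*g)*(-67 + g) = -3 + (-67 + g)*(5 + 2*g))
(37989 - 26349)*(j(159) - 20369) = (37989 - 26349)*((-338 - 129*159 + 2*159²) - 20369) = 11640*((-338 - 20511 + 2*25281) - 20369) = 11640*((-338 - 20511 + 50562) - 20369) = 11640*(29713 - 20369) = 11640*9344 = 108764160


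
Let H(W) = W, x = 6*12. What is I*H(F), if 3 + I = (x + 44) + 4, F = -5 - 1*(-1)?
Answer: -468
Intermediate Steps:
F = -4 (F = -5 + 1 = -4)
x = 72
I = 117 (I = -3 + ((72 + 44) + 4) = -3 + (116 + 4) = -3 + 120 = 117)
I*H(F) = 117*(-4) = -468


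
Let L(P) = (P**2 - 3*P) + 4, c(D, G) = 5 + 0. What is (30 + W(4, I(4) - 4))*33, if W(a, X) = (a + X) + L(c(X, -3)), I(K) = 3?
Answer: 1551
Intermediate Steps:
c(D, G) = 5
L(P) = 4 + P**2 - 3*P
W(a, X) = 14 + X + a (W(a, X) = (a + X) + (4 + 5**2 - 3*5) = (X + a) + (4 + 25 - 15) = (X + a) + 14 = 14 + X + a)
(30 + W(4, I(4) - 4))*33 = (30 + (14 + (3 - 4) + 4))*33 = (30 + (14 - 1 + 4))*33 = (30 + 17)*33 = 47*33 = 1551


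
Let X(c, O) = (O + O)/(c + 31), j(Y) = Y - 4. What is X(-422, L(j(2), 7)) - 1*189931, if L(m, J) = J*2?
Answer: -74263049/391 ≈ -1.8993e+5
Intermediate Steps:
j(Y) = -4 + Y
L(m, J) = 2*J
X(c, O) = 2*O/(31 + c) (X(c, O) = (2*O)/(31 + c) = 2*O/(31 + c))
X(-422, L(j(2), 7)) - 1*189931 = 2*(2*7)/(31 - 422) - 1*189931 = 2*14/(-391) - 189931 = 2*14*(-1/391) - 189931 = -28/391 - 189931 = -74263049/391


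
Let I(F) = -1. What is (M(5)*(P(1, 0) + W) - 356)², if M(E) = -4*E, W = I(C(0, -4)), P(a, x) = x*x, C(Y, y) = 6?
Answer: 112896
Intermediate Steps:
P(a, x) = x²
W = -1
(M(5)*(P(1, 0) + W) - 356)² = ((-4*5)*(0² - 1) - 356)² = (-20*(0 - 1) - 356)² = (-20*(-1) - 356)² = (20 - 356)² = (-336)² = 112896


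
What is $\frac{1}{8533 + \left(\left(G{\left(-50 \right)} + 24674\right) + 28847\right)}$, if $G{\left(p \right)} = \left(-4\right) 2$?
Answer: $\frac{1}{62046} \approx 1.6117 \cdot 10^{-5}$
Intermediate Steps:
$G{\left(p \right)} = -8$
$\frac{1}{8533 + \left(\left(G{\left(-50 \right)} + 24674\right) + 28847\right)} = \frac{1}{8533 + \left(\left(-8 + 24674\right) + 28847\right)} = \frac{1}{8533 + \left(24666 + 28847\right)} = \frac{1}{8533 + 53513} = \frac{1}{62046}$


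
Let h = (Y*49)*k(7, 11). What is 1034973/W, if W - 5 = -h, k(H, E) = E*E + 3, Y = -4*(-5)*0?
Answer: 1034973/5 ≈ 2.0699e+5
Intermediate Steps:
Y = 0 (Y = 20*0 = 0)
k(H, E) = 3 + E**2 (k(H, E) = E**2 + 3 = 3 + E**2)
h = 0 (h = (0*49)*(3 + 11**2) = 0*(3 + 121) = 0*124 = 0)
W = 5 (W = 5 - 1*0 = 5 + 0 = 5)
1034973/W = 1034973/5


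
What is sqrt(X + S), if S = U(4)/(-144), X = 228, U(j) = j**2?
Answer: sqrt(2051)/3 ≈ 15.096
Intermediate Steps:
S = -1/9 (S = 4**2/(-144) = 16*(-1/144) = -1/9 ≈ -0.11111)
sqrt(X + S) = sqrt(228 - 1/9) = sqrt(2051/9) = sqrt(2051)/3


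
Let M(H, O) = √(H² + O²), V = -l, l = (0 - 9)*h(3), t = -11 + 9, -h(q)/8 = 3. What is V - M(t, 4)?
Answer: -216 - 2*√5 ≈ -220.47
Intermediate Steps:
h(q) = -24 (h(q) = -8*3 = -24)
t = -2
l = 216 (l = (0 - 9)*(-24) = -9*(-24) = 216)
V = -216 (V = -1*216 = -216)
V - M(t, 4) = -216 - √((-2)² + 4²) = -216 - √(4 + 16) = -216 - √20 = -216 - 2*√5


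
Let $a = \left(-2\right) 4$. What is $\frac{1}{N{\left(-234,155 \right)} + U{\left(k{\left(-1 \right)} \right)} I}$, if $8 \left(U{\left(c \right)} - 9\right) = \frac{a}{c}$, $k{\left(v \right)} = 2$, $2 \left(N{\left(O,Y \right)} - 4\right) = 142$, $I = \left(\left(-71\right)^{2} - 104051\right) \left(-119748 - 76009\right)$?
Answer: $\frac{1}{164746154920} \approx 6.0699 \cdot 10^{-12}$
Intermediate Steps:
$I = 19381900570$ ($I = \left(5041 - 104051\right) \left(-195757\right) = \left(-99010\right) \left(-195757\right) = 19381900570$)
$a = -8$
$N{\left(O,Y \right)} = 75$ ($N{\left(O,Y \right)} = 4 + \frac{1}{2} \cdot 142 = 4 + 71 = 75$)
$U{\left(c \right)} = 9 - \frac{1}{c}$ ($U{\left(c \right)} = 9 + \frac{\left(-8\right) \frac{1}{c}}{8} = 9 - \frac{1}{c}$)
$\frac{1}{N{\left(-234,155 \right)} + U{\left(k{\left(-1 \right)} \right)} I} = \frac{1}{75 + \left(9 - \frac{1}{2}\right) 19381900570} = \frac{1}{75 + \frac{17}{2} \cdot 19381900570} = \frac{1}{75 + 164746154845} = \frac{1}{164746154920}$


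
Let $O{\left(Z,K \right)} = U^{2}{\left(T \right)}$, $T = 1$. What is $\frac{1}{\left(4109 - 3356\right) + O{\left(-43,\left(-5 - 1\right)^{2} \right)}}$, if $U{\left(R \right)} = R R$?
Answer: $\frac{1}{754} \approx 0.0013263$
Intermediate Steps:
$U{\left(R \right)} = R^{2}$
$O{\left(Z,K \right)} = 1$ ($O{\left(Z,K \right)} = \left(1^{2}\right)^{2} = 1^{2} = 1$)
$\frac{1}{\left(4109 - 3356\right) + O{\left(-43,\left(-5 - 1\right)^{2} \right)}} = \frac{1}{\left(4109 - 3356\right) + 1} = \frac{1}{753 + 1} = \frac{1}{754}$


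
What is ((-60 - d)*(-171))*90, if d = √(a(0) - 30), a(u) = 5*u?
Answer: 923400 + 15390*I*√30 ≈ 9.234e+5 + 84295.0*I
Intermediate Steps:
d = I*√30 (d = √(5*0 - 30) = √(0 - 30) = √(-30) = I*√30 ≈ 5.4772*I)
((-60 - d)*(-171))*90 = ((-60 - I*√30)*(-171))*90 = (10260 + 171*I*√30)*90 = 923400 + 15390*I*√30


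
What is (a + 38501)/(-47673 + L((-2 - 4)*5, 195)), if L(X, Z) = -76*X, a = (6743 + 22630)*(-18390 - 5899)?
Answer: 713402296/45393 ≈ 15716.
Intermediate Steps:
a = -713440797 (a = 29373*(-24289) = -713440797)
(a + 38501)/(-47673 + L((-2 - 4)*5, 195)) = (-713440797 + 38501)/(-47673 - 76*(-2 - 4)*5) = -713402296/(-47673 - (-456)*5) = -713402296/(-47673 - 76*(-30)) = -713402296/(-47673 + 2280) = -713402296/(-45393) = -713402296*(-1/45393) = 713402296/45393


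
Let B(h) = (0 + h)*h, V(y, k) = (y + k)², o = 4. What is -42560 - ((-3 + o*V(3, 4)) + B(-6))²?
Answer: -95001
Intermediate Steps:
V(y, k) = (k + y)²
B(h) = h² (B(h) = h*h = h²)
-42560 - ((-3 + o*V(3, 4)) + B(-6))² = -42560 - ((-3 + 4*(4 + 3)²) + (-6)²)² = -42560 - ((-3 + 4*7²) + 36)² = -42560 - ((-3 + 4*49) + 36)² = -42560 - ((-3 + 196) + 36)² = -42560 - (193 + 36)² = -42560 - 1*229² = -42560 - 1*52441 = -42560 - 52441 = -95001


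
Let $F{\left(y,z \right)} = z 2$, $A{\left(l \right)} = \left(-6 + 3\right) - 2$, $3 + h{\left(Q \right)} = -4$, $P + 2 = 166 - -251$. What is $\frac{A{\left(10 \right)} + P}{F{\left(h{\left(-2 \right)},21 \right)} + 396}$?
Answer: $\frac{205}{219} \approx 0.93607$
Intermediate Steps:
$P = 415$ ($P = -2 + \left(166 - -251\right) = -2 + \left(166 + 251\right) = -2 + 417 = 415$)
$h{\left(Q \right)} = -7$ ($h{\left(Q \right)} = -3 - 4 = -7$)
$A{\left(l \right)} = -5$ ($A{\left(l \right)} = -3 - 2 = -5$)
$F{\left(y,z \right)} = 2 z$
$\frac{A{\left(10 \right)} + P}{F{\left(h{\left(-2 \right)},21 \right)} + 396} = \frac{-5 + 415}{2 \cdot 21 + 396} = \frac{410}{42 + 396} = \frac{410}{438} = 410 \cdot \frac{1}{438} = \frac{205}{219}$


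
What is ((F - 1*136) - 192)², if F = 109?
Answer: 47961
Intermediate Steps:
((F - 1*136) - 192)² = ((109 - 1*136) - 192)² = ((109 - 136) - 192)² = (-27 - 192)² = (-219)² = 47961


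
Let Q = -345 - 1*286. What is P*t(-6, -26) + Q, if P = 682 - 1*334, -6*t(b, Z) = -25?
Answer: 819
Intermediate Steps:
t(b, Z) = 25/6 (t(b, Z) = -1/6*(-25) = 25/6)
P = 348 (P = 682 - 334 = 348)
Q = -631 (Q = -345 - 286 = -631)
P*t(-6, -26) + Q = 348*(25/6) - 631 = 1450 - 631 = 819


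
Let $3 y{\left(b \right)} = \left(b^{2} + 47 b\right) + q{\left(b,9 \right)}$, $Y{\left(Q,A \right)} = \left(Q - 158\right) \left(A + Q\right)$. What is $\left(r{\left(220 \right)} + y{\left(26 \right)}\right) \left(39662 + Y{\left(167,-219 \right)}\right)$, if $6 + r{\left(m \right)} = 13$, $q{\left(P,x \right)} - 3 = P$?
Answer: $\frac{76349912}{3} \approx 2.545 \cdot 10^{7}$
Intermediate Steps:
$Y{\left(Q,A \right)} = \left(-158 + Q\right) \left(A + Q\right)$
$q{\left(P,x \right)} = 3 + P$
$y{\left(b \right)} = 1 + 16 b + \frac{b^{2}}{3}$ ($y{\left(b \right)} = \frac{\left(b^{2} + 47 b\right) + \left(3 + b\right)}{3} = \frac{3 + b^{2} + 48 b}{3} = 1 + 16 b + \frac{b^{2}}{3}$)
$r{\left(m \right)} = 7$ ($r{\left(m \right)} = -6 + 13 = 7$)
$\left(r{\left(220 \right)} + y{\left(26 \right)}\right) \left(39662 + Y{\left(167,-219 \right)}\right) = \left(7 + \left(1 + 16 \cdot 26 + \frac{26^{2}}{3}\right)\right) \left(39662 - \left(28357 - 27889\right)\right) = \left(7 + \left(1 + 416 + \frac{1}{3} \cdot 676\right)\right) \left(39662 + \left(27889 + 34602 - 26386 - 36573\right)\right) = \left(7 + \left(1 + 416 + \frac{676}{3}\right)\right) \left(39662 - 468\right) = \left(7 + \frac{1927}{3}\right) 39194 = \frac{1948}{3} \cdot 39194 = \frac{76349912}{3}$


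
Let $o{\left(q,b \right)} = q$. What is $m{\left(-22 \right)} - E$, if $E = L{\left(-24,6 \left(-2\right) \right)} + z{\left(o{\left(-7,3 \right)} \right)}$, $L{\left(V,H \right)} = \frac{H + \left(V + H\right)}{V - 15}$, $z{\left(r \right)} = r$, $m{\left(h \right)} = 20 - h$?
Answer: $\frac{621}{13} \approx 47.769$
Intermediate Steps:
$L{\left(V,H \right)} = \frac{V + 2 H}{-15 + V}$ ($L{\left(V,H \right)} = \frac{H + \left(H + V\right)}{-15 + V} = \frac{V + 2 H}{-15 + V}$)
$E = - \frac{75}{13}$ ($E = \frac{-24 + 2 \cdot 6 \left(-2\right)}{-15 - 24} - 7 = \frac{-24 + 2 \left(-12\right)}{-39} - 7 = - \frac{-24 - 24}{39} - 7 = \left(- \frac{1}{39}\right) \left(-48\right) - 7 = \frac{16}{13} - 7 = - \frac{75}{13} \approx -5.7692$)
$m{\left(-22 \right)} - E = \left(20 - -22\right) - - \frac{75}{13} = \left(20 + 22\right) + \frac{75}{13} = 42 + \frac{75}{13} = \frac{621}{13}$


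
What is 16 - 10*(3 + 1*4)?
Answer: -54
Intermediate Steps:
16 - 10*(3 + 1*4) = 16 - 10*(3 + 4) = 16 - 10*7 = 16 - 70 = -54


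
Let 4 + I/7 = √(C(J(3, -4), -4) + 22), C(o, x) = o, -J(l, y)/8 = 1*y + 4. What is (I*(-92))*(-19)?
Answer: -48944 + 12236*√22 ≈ 8447.9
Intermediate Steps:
J(l, y) = -32 - 8*y (J(l, y) = -8*(1*y + 4) = -8*(y + 4) = -8*(4 + y) = -32 - 8*y)
I = -28 + 7*√22 (I = -28 + 7*√((-32 - 8*(-4)) + 22) = -28 + 7*√((-32 + 32) + 22) = -28 + 7*√(0 + 22) = -28 + 7*√22 ≈ 4.8329)
(I*(-92))*(-19) = ((-28 + 7*√22)*(-92))*(-19) = (2576 - 644*√22)*(-19) = -48944 + 12236*√22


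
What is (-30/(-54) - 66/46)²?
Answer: 33124/42849 ≈ 0.77304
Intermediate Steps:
(-30/(-54) - 66/46)² = (-30*(-1/54) - 66*1/46)² = (5/9 - 33/23)² = (-182/207)² = 33124/42849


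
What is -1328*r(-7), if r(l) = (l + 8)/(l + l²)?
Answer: -664/21 ≈ -31.619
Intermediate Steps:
r(l) = (8 + l)/(l + l²)
-1328*r(-7) = -1328*(8 - 7)/((-7)*(1 - 7)) = -(-1328)/(7*(-6)) = -(-1328)*(-1)/(7*6) = -1328*1/42 = -664/21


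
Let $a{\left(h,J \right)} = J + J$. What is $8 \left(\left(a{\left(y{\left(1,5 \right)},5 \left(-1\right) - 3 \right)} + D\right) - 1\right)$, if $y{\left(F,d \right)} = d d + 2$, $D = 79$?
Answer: $496$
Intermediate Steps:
$y{\left(F,d \right)} = 2 + d^{2}$ ($y{\left(F,d \right)} = d^{2} + 2 = 2 + d^{2}$)
$a{\left(h,J \right)} = 2 J$
$8 \left(\left(a{\left(y{\left(1,5 \right)},5 \left(-1\right) - 3 \right)} + D\right) - 1\right) = 8 \left(\left(2 \left(5 \left(-1\right) - 3\right) + 79\right) - 1\right) = 8 \left(\left(2 \left(-5 - 3\right) + 79\right) - 1\right) = 8 \left(\left(2 \left(-8\right) + 79\right) - 1\right) = 8 \left(\left(-16 + 79\right) - 1\right) = 8 \left(63 - 1\right) = 8 \cdot 62 = 496$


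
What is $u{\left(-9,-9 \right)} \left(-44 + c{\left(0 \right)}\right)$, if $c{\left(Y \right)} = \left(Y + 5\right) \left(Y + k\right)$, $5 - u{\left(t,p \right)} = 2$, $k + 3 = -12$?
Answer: $-357$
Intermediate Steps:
$k = -15$ ($k = -3 - 12 = -15$)
$u{\left(t,p \right)} = 3$ ($u{\left(t,p \right)} = 5 - 2 = 3$)
$c{\left(Y \right)} = \left(-15 + Y\right) \left(5 + Y\right)$ ($c{\left(Y \right)} = \left(Y + 5\right) \left(Y - 15\right) = \left(5 + Y\right) \left(-15 + Y\right) = \left(-15 + Y\right) \left(5 + Y\right)$)
$u{\left(-9,-9 \right)} \left(-44 + c{\left(0 \right)}\right) = 3 \left(-44 - \left(75 - 0^{2}\right)\right) = 3 \left(-44 + \left(-75 + 0 + 0\right)\right) = 3 \left(-44 - 75\right) = 3 \left(-119\right) = -357$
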